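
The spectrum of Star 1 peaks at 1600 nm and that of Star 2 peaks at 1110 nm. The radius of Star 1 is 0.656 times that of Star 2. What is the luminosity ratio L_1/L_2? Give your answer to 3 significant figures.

0.0997

Wien's law gives T ∝ 1/λ_max, so T_1/T_2 = λ_2/λ_1 = 1110/1600 = 0.6937.
Then L ∝ R²T⁴ gives L_1/L_2 = (0.656)² × (0.6937)⁴ = 0.4303 × 0.2316 = 0.09968.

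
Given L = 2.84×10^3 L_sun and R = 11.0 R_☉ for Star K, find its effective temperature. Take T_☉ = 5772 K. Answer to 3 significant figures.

T/T_☉ = (L/L_☉)^(1/4) / (R/R_☉)^(1/2)
T = 5772 × (2.84×10^3)^(1/4) / √(11.0) = 5772 × 7.300 / 3.317 = 1.270×10^4 K.

1.27×10^4 K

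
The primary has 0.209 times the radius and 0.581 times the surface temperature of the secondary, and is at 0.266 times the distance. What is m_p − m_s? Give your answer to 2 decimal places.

2.88

L_p/L_s = (0.209)²(0.581)⁴ = 0.004977.
F_p/F_s = (L_p/L_s)/(d_p/d_s)² = 0.004977/0.07076 = 0.07035.
m_p − m_s = −2.5 log₁₀(0.07035) = 2.88.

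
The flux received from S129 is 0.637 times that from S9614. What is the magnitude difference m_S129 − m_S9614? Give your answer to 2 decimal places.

m_S129 − m_S9614 = −2.5 log₁₀(F_S129/F_S9614) = −2.5 log₁₀(0.637) = −2.5 × (-0.196) = 0.490.

0.49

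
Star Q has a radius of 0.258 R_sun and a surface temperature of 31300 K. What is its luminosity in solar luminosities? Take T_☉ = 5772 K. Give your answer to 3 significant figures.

L/L_☉ = (R/R_☉)² (T/T_☉)⁴ = (0.258)² × (31300/5772)⁴
       = 0.06656 × (5.423)⁴ = 0.06656 × 864.7 = 57.56.

57.6 solar luminosities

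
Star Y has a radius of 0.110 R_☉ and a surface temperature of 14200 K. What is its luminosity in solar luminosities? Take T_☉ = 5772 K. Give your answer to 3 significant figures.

0.443 solar luminosities

L/L_☉ = (R/R_☉)² (T/T_☉)⁴ = (0.110)² × (14200/5772)⁴
       = 0.01210 × (2.460)⁴ = 0.01210 × 36.63 = 0.4432.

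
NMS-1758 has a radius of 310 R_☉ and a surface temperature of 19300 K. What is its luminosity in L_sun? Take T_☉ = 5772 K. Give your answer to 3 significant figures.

1.20×10^7 L_sun

L/L_☉ = (R/R_☉)² (T/T_☉)⁴ = (310)² × (19300/5772)⁴
       = 9.610×10^4 × (3.344)⁴ = 9.610×10^4 × 125.0 = 1.201×10^7.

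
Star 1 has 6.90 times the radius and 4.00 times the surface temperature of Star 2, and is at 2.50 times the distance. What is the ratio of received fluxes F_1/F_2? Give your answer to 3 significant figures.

1.95×10^3

L_1/L_2 = (R_1/R_2)²(T_1/T_2)⁴ = (6.90)² × (4.00)⁴ = 1.219×10^4.
F_1/F_2 = (L_1/L_2)/(d_1/d_2)² = 1.219×10^4 / (2.50)² = 1950.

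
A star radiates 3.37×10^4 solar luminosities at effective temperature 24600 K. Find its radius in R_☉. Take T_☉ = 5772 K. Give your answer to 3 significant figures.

R/R_☉ = √(L/L_☉) / (T/T_☉)² = √(3.37×10^4) / (4.262)²
       = 183.6 / 18.16 = 10.11.

10.1 R_☉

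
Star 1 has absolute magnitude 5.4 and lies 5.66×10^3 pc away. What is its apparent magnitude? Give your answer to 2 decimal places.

19.16

m = M + 5 log₁₀(d/10 pc) = 5.4 + 5 log₁₀(5.66×10^3/10)
  = 5.4 + 5 × 2.753 = 5.4 + 13.76 = 19.16.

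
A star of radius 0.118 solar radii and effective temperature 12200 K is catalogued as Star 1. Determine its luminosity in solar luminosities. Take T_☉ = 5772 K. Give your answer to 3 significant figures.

0.278 solar luminosities

L/L_☉ = (R/R_☉)² (T/T_☉)⁴ = (0.118)² × (12200/5772)⁴
       = 0.01392 × (2.114)⁴ = 0.01392 × 19.96 = 0.2779.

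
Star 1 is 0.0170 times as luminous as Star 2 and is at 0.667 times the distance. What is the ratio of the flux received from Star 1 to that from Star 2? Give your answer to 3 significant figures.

F = L/(4πd²), so F_1/F_2 = (L_1/L_2) / (d_1/d_2)²
= 0.0170 / (0.667)² = 0.0170 / 0.4449 = 0.03821.

0.0382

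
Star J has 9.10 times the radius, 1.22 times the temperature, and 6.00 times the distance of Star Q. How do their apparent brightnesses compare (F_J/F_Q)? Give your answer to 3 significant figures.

L_J/L_Q = (R_J/R_Q)²(T_J/T_Q)⁴ = (9.10)² × (1.22)⁴ = 183.5.
F_J/F_Q = (L_J/L_Q)/(d_J/d_Q)² = 183.5 / (6.00)² = 5.096.

5.10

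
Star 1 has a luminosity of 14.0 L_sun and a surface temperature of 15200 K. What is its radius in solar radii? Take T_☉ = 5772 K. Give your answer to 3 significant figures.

R/R_☉ = √(L/L_☉) / (T/T_☉)² = √(14.0) / (2.633)²
       = 3.742 / 6.935 = 0.5395.

0.540 solar radii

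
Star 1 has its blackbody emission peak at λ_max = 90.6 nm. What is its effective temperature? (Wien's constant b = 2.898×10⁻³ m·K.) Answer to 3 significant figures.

3.20×10^4 K

T = b/λ_max = 2.898×10⁻³ / (90.6×10⁻⁹) = 3.199×10^4 K.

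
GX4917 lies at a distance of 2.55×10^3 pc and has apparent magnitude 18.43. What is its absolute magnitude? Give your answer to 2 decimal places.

6.40

M = m − 5 log₁₀(d/10 pc) = 18.43 − 5 log₁₀(2.55×10^3/10)
  = 18.43 − 5 × 2.407 = 18.43 − 12.03 = 6.40.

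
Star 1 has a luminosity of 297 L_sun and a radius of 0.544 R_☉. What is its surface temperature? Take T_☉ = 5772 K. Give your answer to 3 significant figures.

3.25×10^4 K

T/T_☉ = (L/L_☉)^(1/4) / (R/R_☉)^(1/2)
T = 5772 × (297)^(1/4) / √(0.544) = 5772 × 4.151 / 0.7376 = 3.249×10^4 K.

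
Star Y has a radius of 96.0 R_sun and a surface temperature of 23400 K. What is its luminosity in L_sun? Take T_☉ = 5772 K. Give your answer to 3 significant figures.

L/L_☉ = (R/R_☉)² (T/T_☉)⁴ = (96.0)² × (23400/5772)⁴
       = 9216 × (4.054)⁴ = 9216 × 270.1 = 2.489×10^6.

2.49×10^6 L_sun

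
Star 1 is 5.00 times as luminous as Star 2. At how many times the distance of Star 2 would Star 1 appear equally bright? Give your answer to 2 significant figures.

Equal flux requires L_1/d_1² = L_2/d_2², so d_1/d_2 = √(L_1/L_2)
= √(5.00) = 2.236.

2.2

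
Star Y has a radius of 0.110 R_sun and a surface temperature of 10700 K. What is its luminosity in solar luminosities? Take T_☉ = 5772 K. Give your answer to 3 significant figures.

0.143 solar luminosities

L/L_☉ = (R/R_☉)² (T/T_☉)⁴ = (0.110)² × (10700/5772)⁴
       = 0.01210 × (1.854)⁴ = 0.01210 × 11.81 = 0.1429.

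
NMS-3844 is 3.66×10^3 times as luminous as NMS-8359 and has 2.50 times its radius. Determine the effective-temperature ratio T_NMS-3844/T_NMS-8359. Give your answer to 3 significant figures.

4.92

L ∝ R²T⁴ gives T ∝ (L/R²)^(1/4), so
T_NMS-3844/T_NMS-8359 = (3.66×10^3 / 2.50²)^(1/4) = (585.6)^(1/4) = 4.919.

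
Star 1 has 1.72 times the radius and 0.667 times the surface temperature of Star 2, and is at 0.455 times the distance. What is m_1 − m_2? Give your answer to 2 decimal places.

-1.13

L_1/L_2 = (1.72)²(0.667)⁴ = 0.5855.
F_1/F_2 = (L_1/L_2)/(d_1/d_2)² = 0.5855/0.2070 = 2.828.
m_1 − m_2 = −2.5 log₁₀(2.828) = -1.13.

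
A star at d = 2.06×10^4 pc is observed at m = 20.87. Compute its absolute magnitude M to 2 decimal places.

M = m − 5 log₁₀(d/10 pc) = 20.87 − 5 log₁₀(2.06×10^4/10)
  = 20.87 − 5 × 3.314 = 20.87 − 16.57 = 4.30.

4.30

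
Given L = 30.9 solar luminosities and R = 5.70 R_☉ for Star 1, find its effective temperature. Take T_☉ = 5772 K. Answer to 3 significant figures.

T/T_☉ = (L/L_☉)^(1/4) / (R/R_☉)^(1/2)
T = 5772 × (30.9)^(1/4) / √(5.70) = 5772 × 2.358 / 2.387 = 5700 K.

5.70×10^3 K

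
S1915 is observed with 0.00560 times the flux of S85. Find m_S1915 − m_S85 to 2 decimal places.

5.63

m_S1915 − m_S85 = −2.5 log₁₀(F_S1915/F_S85) = −2.5 log₁₀(0.00560) = −2.5 × (-2.252) = 5.630.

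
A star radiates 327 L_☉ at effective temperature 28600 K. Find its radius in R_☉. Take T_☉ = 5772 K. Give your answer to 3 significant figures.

0.737 R_☉

R/R_☉ = √(L/L_☉) / (T/T_☉)² = √(327) / (4.955)²
       = 18.08 / 24.55 = 0.7365.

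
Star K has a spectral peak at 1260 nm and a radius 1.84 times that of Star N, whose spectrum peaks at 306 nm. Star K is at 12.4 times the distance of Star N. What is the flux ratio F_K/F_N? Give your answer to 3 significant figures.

Wien's law: T_K/T_N = λ_N/λ_K = 306/1260 = 0.2429.
L_K/L_N = (R_K/R_N)²(T_K/T_N)⁴ = (1.84)²(0.2429)⁴ = 0.01178.
F_K/F_N = (L_K/L_N)/(d_K/d_N)² = 0.01178/(12.4)² = 7.659×10^-5.

7.66×10^-5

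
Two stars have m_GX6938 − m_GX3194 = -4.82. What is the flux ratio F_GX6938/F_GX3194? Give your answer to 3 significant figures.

84.7

F_GX6938/F_GX3194 = 10^(−(m_GX6938 − m_GX3194)/2.5) = 10^(4.82/2.5) = 10^1.928 = 84.72.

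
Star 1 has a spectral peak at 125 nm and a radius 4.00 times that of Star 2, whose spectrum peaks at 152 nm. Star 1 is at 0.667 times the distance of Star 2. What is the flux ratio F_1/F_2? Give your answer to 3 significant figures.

78.6

Wien's law: T_1/T_2 = λ_2/λ_1 = 152/125 = 1.216.
L_1/L_2 = (R_1/R_2)²(T_1/T_2)⁴ = (4.00)²(1.216)⁴ = 34.98.
F_1/F_2 = (L_1/L_2)/(d_1/d_2)² = 34.98/(0.667)² = 78.63.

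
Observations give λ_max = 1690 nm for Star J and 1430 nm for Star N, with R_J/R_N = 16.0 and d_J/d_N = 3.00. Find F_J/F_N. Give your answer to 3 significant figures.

14.6

Wien's law: T_J/T_N = λ_N/λ_J = 1430/1690 = 0.8462.
L_J/L_N = (R_J/R_N)²(T_J/T_N)⁴ = (16.0)²(0.8462)⁴ = 131.2.
F_J/F_N = (L_J/L_N)/(d_J/d_N)² = 131.2/(3.00)² = 14.58.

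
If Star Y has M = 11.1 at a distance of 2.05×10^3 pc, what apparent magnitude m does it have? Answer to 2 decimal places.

m = M + 5 log₁₀(d/10 pc) = 11.1 + 5 log₁₀(2.05×10^3/10)
  = 11.1 + 5 × 2.312 = 11.1 + 11.56 = 22.66.

22.66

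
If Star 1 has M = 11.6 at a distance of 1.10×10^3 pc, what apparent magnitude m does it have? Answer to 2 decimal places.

21.81

m = M + 5 log₁₀(d/10 pc) = 11.6 + 5 log₁₀(1.10×10^3/10)
  = 11.6 + 5 × 2.041 = 11.6 + 10.21 = 21.81.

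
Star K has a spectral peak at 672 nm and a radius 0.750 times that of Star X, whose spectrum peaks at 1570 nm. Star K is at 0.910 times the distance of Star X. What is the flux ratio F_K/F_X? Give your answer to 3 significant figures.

20.2

Wien's law: T_K/T_X = λ_X/λ_K = 1570/672 = 2.336.
L_K/L_X = (R_K/R_X)²(T_K/T_X)⁴ = (0.750)²(2.336)⁴ = 16.76.
F_K/F_X = (L_K/L_X)/(d_K/d_X)² = 16.76/(0.910)² = 20.24.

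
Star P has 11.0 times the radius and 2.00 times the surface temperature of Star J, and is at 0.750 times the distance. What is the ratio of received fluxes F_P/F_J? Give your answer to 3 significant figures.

L_P/L_J = (R_P/R_J)²(T_P/T_J)⁴ = (11.0)² × (2.00)⁴ = 1936.
F_P/F_J = (L_P/L_J)/(d_P/d_J)² = 1936 / (0.750)² = 3442.

3.44×10^3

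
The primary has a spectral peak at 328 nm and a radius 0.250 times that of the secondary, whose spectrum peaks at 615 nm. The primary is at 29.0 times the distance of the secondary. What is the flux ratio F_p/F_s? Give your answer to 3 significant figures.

Wien's law: T_p/T_s = λ_s/λ_p = 615/328 = 1.875.
L_p/L_s = (R_p/R_s)²(T_p/T_s)⁴ = (0.250)²(1.875)⁴ = 0.7725.
F_p/F_s = (L_p/L_s)/(d_p/d_s)² = 0.7725/(29.0)² = 9.185×10^-4.

9.19×10^-4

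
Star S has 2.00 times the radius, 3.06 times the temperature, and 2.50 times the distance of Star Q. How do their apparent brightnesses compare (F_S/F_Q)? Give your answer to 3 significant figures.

L_S/L_Q = (R_S/R_Q)²(T_S/T_Q)⁴ = (2.00)² × (3.06)⁴ = 350.7.
F_S/F_Q = (L_S/L_Q)/(d_S/d_Q)² = 350.7 / (2.50)² = 56.11.

56.1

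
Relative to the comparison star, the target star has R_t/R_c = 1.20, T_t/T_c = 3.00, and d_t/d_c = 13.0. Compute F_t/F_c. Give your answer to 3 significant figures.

L_t/L_c = (R_t/R_c)²(T_t/T_c)⁴ = (1.20)² × (3.00)⁴ = 116.6.
F_t/F_c = (L_t/L_c)/(d_t/d_c)² = 116.6 / (13.0)² = 0.6902.

0.690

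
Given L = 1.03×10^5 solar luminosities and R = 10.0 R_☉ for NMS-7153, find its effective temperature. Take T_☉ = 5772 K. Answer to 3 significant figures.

3.27×10^4 K

T/T_☉ = (L/L_☉)^(1/4) / (R/R_☉)^(1/2)
T = 5772 × (1.03×10^5)^(1/4) / √(10.0) = 5772 × 17.91 / 3.162 = 3.270×10^4 K.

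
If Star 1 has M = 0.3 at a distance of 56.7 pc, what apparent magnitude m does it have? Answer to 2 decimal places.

m = M + 5 log₁₀(d/10 pc) = 0.3 + 5 log₁₀(56.7/10)
  = 0.3 + 5 × 0.754 = 0.3 + 3.77 = 4.07.

4.07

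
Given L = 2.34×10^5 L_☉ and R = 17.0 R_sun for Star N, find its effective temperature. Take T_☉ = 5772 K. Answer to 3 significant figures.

T/T_☉ = (L/L_☉)^(1/4) / (R/R_☉)^(1/2)
T = 5772 × (2.34×10^5)^(1/4) / √(17.0) = 5772 × 21.99 / 4.123 = 3.079×10^4 K.

3.08×10^4 K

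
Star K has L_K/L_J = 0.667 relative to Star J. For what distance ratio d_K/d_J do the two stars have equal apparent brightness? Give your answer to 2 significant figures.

0.82

Equal flux requires L_K/d_K² = L_J/d_J², so d_K/d_J = √(L_K/L_J)
= √(0.667) = 0.8167.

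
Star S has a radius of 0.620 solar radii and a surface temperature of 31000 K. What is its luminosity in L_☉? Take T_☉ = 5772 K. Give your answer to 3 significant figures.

L/L_☉ = (R/R_☉)² (T/T_☉)⁴ = (0.620)² × (31000/5772)⁴
       = 0.3844 × (5.371)⁴ = 0.3844 × 832.0 = 319.8.

320 L_☉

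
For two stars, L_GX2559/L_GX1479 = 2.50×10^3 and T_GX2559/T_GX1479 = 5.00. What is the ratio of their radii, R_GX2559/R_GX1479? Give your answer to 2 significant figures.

2.0

L ∝ R²T⁴ gives R ∝ √L / T², so
R_GX2559/R_GX1479 = √(2.50×10^3) / (5.00)² = 50.00 / 25.00 = 2.000.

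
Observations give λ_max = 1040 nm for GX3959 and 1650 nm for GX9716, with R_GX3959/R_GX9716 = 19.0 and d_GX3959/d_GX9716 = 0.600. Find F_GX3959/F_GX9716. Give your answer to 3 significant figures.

6.35×10^3

Wien's law: T_GX3959/T_GX9716 = λ_GX9716/λ_GX3959 = 1650/1040 = 1.587.
L_GX3959/L_GX9716 = (R_GX3959/R_GX9716)²(T_GX3959/T_GX9716)⁴ = (19.0)²(1.587)⁴ = 2287.
F_GX3959/F_GX9716 = (L_GX3959/L_GX9716)/(d_GX3959/d_GX9716)² = 2287/(0.600)² = 6353.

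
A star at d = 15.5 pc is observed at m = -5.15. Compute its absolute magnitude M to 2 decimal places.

-6.10

M = m − 5 log₁₀(d/10 pc) = -5.15 − 5 log₁₀(15.5/10)
  = -5.15 − 5 × 0.190 = -5.15 − 0.95 = -6.10.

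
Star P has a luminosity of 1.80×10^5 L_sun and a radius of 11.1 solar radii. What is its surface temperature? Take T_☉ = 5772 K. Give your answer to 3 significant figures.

T/T_☉ = (L/L_☉)^(1/4) / (R/R_☉)^(1/2)
T = 5772 × (1.80×10^5)^(1/4) / √(11.1) = 5772 × 20.60 / 3.332 = 3.568×10^4 K.

3.57×10^4 K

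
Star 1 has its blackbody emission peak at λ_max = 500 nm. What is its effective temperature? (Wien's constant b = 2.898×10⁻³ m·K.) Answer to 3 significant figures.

T = b/λ_max = 2.898×10⁻³ / (500×10⁻⁹) = 5796 K.

5.80×10^3 K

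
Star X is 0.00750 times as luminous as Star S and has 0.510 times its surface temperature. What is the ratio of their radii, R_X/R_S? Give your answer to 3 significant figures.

L ∝ R²T⁴ gives R ∝ √L / T², so
R_X/R_S = √(0.00750) / (0.510)² = 0.08660 / 0.2601 = 0.3330.

0.333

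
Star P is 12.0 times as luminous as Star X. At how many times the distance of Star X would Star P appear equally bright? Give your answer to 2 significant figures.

3.5

Equal flux requires L_P/d_P² = L_X/d_X², so d_P/d_X = √(L_P/L_X)
= √(12.0) = 3.464.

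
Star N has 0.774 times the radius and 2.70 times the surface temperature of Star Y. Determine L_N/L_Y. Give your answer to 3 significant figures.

31.8

From the Stefan–Boltzmann law, L ∝ R²T⁴, so
L_N/L_Y = (R_N/R_Y)² (T_N/T_Y)⁴ = (0.774)² × (2.70)⁴ = 0.5991 × 53.14 = 31.84.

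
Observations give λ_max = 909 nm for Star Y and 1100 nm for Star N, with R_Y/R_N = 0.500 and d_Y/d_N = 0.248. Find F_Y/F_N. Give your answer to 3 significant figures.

8.72

Wien's law: T_Y/T_N = λ_N/λ_Y = 1100/909 = 1.210.
L_Y/L_N = (R_Y/R_N)²(T_Y/T_N)⁴ = (0.500)²(1.210)⁴ = 0.5361.
F_Y/F_N = (L_Y/L_N)/(d_Y/d_N)² = 0.5361/(0.248)² = 8.717.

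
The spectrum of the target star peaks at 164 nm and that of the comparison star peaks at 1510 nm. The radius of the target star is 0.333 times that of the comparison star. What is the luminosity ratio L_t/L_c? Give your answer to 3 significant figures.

797

Wien's law gives T ∝ 1/λ_max, so T_t/T_c = λ_c/λ_t = 1510/164 = 9.207.
Then L ∝ R²T⁴ gives L_t/L_c = (0.333)² × (9.207)⁴ = 0.1109 × 7187 = 796.9.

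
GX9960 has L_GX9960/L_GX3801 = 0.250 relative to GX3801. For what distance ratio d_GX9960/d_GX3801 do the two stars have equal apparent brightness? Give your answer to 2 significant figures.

0.50

Equal flux requires L_GX9960/d_GX9960² = L_GX3801/d_GX3801², so d_GX9960/d_GX3801 = √(L_GX9960/L_GX3801)
= √(0.250) = 0.5000.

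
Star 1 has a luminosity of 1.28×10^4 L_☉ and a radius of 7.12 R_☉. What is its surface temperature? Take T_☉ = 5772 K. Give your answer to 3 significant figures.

T/T_☉ = (L/L_☉)^(1/4) / (R/R_☉)^(1/2)
T = 5772 × (1.28×10^4)^(1/4) / √(7.12) = 5772 × 10.64 / 2.668 = 2.301×10^4 K.

2.30×10^4 K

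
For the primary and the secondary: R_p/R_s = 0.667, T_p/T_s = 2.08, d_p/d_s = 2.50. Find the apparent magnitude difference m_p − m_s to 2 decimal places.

-0.31

L_p/L_s = (0.667)²(2.08)⁴ = 8.327.
F_p/F_s = (L_p/L_s)/(d_p/d_s)² = 8.327/6.250 = 1.332.
m_p − m_s = −2.5 log₁₀(1.332) = -0.31.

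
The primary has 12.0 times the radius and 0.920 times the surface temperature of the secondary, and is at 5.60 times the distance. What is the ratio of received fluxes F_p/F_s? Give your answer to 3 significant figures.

3.29

L_p/L_s = (R_p/R_s)²(T_p/T_s)⁴ = (12.0)² × (0.920)⁴ = 103.2.
F_p/F_s = (L_p/L_s)/(d_p/d_s)² = 103.2 / (5.60)² = 3.290.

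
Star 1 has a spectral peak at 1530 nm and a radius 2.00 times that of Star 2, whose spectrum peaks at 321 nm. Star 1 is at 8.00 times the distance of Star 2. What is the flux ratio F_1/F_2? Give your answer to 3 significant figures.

Wien's law: T_1/T_2 = λ_2/λ_1 = 321/1530 = 0.2098.
L_1/L_2 = (R_1/R_2)²(T_1/T_2)⁴ = (2.00)²(0.2098)⁴ = 0.007750.
F_1/F_2 = (L_1/L_2)/(d_1/d_2)² = 0.007750/(8.00)² = 1.211×10^-4.

1.21×10^-4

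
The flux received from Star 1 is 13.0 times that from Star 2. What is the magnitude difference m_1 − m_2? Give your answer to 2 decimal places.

-2.78

m_1 − m_2 = −2.5 log₁₀(F_1/F_2) = −2.5 log₁₀(13.0) = −2.5 × (1.114) = -2.785.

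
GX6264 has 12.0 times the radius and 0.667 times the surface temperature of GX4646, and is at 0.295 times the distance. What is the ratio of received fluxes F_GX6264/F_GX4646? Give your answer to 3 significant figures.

L_GX6264/L_GX4646 = (R_GX6264/R_GX4646)²(T_GX6264/T_GX4646)⁴ = (12.0)² × (0.667)⁴ = 28.50.
F_GX6264/F_GX4646 = (L_GX6264/L_GX4646)/(d_GX6264/d_GX4646)² = 28.50 / (0.295)² = 327.5.

328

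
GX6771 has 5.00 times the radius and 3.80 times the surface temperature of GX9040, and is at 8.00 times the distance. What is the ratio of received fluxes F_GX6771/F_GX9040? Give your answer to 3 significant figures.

L_GX6771/L_GX9040 = (R_GX6771/R_GX9040)²(T_GX6771/T_GX9040)⁴ = (5.00)² × (3.80)⁴ = 5213.
F_GX6771/F_GX9040 = (L_GX6771/L_GX9040)/(d_GX6771/d_GX9040)² = 5213 / (8.00)² = 81.45.

81.5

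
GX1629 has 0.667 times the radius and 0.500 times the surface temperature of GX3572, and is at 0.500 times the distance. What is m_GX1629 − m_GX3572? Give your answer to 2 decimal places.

2.38

L_GX1629/L_GX3572 = (0.667)²(0.500)⁴ = 0.02781.
F_GX1629/F_GX3572 = (L_GX1629/L_GX3572)/(d_GX1629/d_GX3572)² = 0.02781/0.2500 = 0.1112.
m_GX1629 − m_GX3572 = −2.5 log₁₀(0.1112) = 2.38.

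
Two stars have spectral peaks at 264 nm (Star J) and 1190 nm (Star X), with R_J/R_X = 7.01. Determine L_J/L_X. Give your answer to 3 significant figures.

Wien's law gives T ∝ 1/λ_max, so T_J/T_X = λ_X/λ_J = 1190/264 = 4.508.
Then L ∝ R²T⁴ gives L_J/L_X = (7.01)² × (4.508)⁴ = 49.14 × 412.8 = 2.029×10^4.

2.03×10^4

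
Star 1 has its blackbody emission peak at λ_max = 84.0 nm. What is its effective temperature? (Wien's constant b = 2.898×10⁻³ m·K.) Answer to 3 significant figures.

T = b/λ_max = 2.898×10⁻³ / (84.0×10⁻⁹) = 3.450×10^4 K.

3.45×10^4 K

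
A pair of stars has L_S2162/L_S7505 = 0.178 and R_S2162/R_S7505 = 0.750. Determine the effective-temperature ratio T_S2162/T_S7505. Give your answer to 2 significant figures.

0.75

L ∝ R²T⁴ gives T ∝ (L/R²)^(1/4), so
T_S2162/T_S7505 = (0.178 / 0.750²)^(1/4) = (0.3164)^(1/4) = 0.7500.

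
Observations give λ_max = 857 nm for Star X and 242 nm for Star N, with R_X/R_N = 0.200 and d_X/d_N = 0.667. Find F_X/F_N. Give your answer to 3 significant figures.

5.72×10^-4

Wien's law: T_X/T_N = λ_N/λ_X = 242/857 = 0.2824.
L_X/L_N = (R_X/R_N)²(T_X/T_N)⁴ = (0.200)²(0.2824)⁴ = 2.543×10^-4.
F_X/F_N = (L_X/L_N)/(d_X/d_N)² = 2.543×10^-4/(0.667)² = 5.717×10^-4.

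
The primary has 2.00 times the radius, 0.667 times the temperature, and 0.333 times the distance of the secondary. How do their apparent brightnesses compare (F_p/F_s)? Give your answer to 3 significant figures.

7.14

L_p/L_s = (R_p/R_s)²(T_p/T_s)⁴ = (2.00)² × (0.667)⁴ = 0.7917.
F_p/F_s = (L_p/L_s)/(d_p/d_s)² = 0.7917 / (0.333)² = 7.140.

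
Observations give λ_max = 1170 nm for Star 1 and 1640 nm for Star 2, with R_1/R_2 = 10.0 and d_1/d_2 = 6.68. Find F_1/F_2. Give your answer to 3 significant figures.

8.65

Wien's law: T_1/T_2 = λ_2/λ_1 = 1640/1170 = 1.402.
L_1/L_2 = (R_1/R_2)²(T_1/T_2)⁴ = (10.0)²(1.402)⁴ = 386.0.
F_1/F_2 = (L_1/L_2)/(d_1/d_2)² = 386.0/(6.68)² = 8.651.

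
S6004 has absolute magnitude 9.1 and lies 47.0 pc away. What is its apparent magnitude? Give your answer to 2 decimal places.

12.46

m = M + 5 log₁₀(d/10 pc) = 9.1 + 5 log₁₀(47.0/10)
  = 9.1 + 5 × 0.672 = 9.1 + 3.36 = 12.46.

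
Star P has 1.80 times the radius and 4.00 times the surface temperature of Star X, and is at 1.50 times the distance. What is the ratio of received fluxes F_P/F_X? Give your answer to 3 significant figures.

369

L_P/L_X = (R_P/R_X)²(T_P/T_X)⁴ = (1.80)² × (4.00)⁴ = 829.4.
F_P/F_X = (L_P/L_X)/(d_P/d_X)² = 829.4 / (1.50)² = 368.6.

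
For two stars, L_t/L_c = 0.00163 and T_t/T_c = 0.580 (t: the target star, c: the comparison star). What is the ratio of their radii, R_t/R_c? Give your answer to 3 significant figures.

0.120

L ∝ R²T⁴ gives R ∝ √L / T², so
R_t/R_c = √(0.00163) / (0.580)² = 0.04037 / 0.3364 = 0.1200.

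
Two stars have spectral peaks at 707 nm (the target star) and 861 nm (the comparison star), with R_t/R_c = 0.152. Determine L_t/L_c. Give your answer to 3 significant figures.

Wien's law gives T ∝ 1/λ_max, so T_t/T_c = λ_c/λ_t = 861/707 = 1.218.
Then L ∝ R²T⁴ gives L_t/L_c = (0.152)² × (1.218)⁴ = 0.02310 × 2.200 = 0.05082.

0.0508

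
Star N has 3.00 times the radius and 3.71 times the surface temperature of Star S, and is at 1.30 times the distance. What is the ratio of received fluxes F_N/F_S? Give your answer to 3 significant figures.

L_N/L_S = (R_N/R_S)²(T_N/T_S)⁴ = (3.00)² × (3.71)⁴ = 1705.
F_N/F_S = (L_N/L_S)/(d_N/d_S)² = 1705 / (1.30)² = 1009.

1.01×10^3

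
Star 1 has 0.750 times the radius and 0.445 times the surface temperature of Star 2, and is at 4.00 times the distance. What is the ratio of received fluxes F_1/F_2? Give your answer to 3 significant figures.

L_1/L_2 = (R_1/R_2)²(T_1/T_2)⁴ = (0.750)² × (0.445)⁴ = 0.02206.
F_1/F_2 = (L_1/L_2)/(d_1/d_2)² = 0.02206 / (4.00)² = 0.001379.

0.00138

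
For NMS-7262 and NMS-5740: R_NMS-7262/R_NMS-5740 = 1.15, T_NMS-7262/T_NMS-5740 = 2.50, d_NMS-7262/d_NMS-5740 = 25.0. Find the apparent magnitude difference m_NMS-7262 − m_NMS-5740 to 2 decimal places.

L_NMS-7262/L_NMS-5740 = (1.15)²(2.50)⁴ = 51.66.
F_NMS-7262/F_NMS-5740 = (L_NMS-7262/L_NMS-5740)/(d_NMS-7262/d_NMS-5740)² = 51.66/625.0 = 0.08266.
m_NMS-7262 − m_NMS-5740 = −2.5 log₁₀(0.08266) = 2.71.

2.71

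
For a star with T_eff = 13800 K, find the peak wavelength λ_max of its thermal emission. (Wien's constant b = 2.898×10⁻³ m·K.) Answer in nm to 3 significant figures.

210 nm

λ_max = b/T = 2.898×10⁻³ / 13800 = 2.10×10^-7 m = 210.0 nm.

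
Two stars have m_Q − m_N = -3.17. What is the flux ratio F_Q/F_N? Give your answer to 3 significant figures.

18.5

F_Q/F_N = 10^(−(m_Q − m_N)/2.5) = 10^(3.17/2.5) = 10^1.268 = 18.54.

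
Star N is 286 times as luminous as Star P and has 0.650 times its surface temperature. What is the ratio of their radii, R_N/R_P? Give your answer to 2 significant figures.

L ∝ R²T⁴ gives R ∝ √L / T², so
R_N/R_P = √(286) / (0.650)² = 16.91 / 0.4225 = 40.03.

40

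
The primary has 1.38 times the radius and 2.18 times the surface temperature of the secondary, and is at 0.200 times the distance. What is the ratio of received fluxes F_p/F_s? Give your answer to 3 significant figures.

L_p/L_s = (R_p/R_s)²(T_p/T_s)⁴ = (1.38)² × (2.18)⁴ = 43.01.
F_p/F_s = (L_p/L_s)/(d_p/d_s)² = 43.01 / (0.200)² = 1075.

1.08×10^3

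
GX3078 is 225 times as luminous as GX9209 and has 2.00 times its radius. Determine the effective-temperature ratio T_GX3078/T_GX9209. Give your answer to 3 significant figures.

2.74

L ∝ R²T⁴ gives T ∝ (L/R²)^(1/4), so
T_GX3078/T_GX9209 = (225 / 2.00²)^(1/4) = (56.25)^(1/4) = 2.739.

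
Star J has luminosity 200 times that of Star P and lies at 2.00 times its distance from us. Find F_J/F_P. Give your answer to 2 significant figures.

F = L/(4πd²), so F_J/F_P = (L_J/L_P) / (d_J/d_P)²
= 200 / (2.00)² = 200 / 4.000 = 50.00.

50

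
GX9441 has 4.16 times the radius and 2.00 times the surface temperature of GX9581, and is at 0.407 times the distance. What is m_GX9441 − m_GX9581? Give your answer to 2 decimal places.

-8.06

L_GX9441/L_GX9581 = (4.16)²(2.00)⁴ = 276.9.
F_GX9441/F_GX9581 = (L_GX9441/L_GX9581)/(d_GX9441/d_GX9581)² = 276.9/0.1656 = 1672.
m_GX9441 − m_GX9581 = −2.5 log₁₀(1672) = -8.06.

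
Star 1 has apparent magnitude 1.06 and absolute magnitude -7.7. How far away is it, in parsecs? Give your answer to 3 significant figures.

m − M = 5 log₁₀(d/10 pc)
1.06 − (-7.7) = 8.76 = 5 log₁₀(d/10)
d = 10 × 10^(8.76/5) = 10 × 10^1.752 = 564.9 pc.

565 pc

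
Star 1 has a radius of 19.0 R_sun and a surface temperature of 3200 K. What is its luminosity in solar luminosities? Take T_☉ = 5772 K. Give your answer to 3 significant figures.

L/L_☉ = (R/R_☉)² (T/T_☉)⁴ = (19.0)² × (3200/5772)⁴
       = 361.0 × (0.5544)⁴ = 361.0 × 0.09447 = 34.10.

34.1 solar luminosities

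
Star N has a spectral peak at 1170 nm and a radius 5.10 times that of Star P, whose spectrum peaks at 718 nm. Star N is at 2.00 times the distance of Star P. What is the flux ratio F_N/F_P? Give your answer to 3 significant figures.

0.922

Wien's law: T_N/T_P = λ_P/λ_N = 718/1170 = 0.6137.
L_N/L_P = (R_N/R_P)²(T_N/T_P)⁴ = (5.10)²(0.6137)⁴ = 3.689.
F_N/F_P = (L_N/L_P)/(d_N/d_P)² = 3.689/(2.00)² = 0.9222.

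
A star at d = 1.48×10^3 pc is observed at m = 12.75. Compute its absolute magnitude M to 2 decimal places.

1.90

M = m − 5 log₁₀(d/10 pc) = 12.75 − 5 log₁₀(1.48×10^3/10)
  = 12.75 − 5 × 2.170 = 12.75 − 10.85 = 1.90.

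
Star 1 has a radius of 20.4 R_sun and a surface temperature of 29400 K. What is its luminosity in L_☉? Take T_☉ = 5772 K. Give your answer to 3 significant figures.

L/L_☉ = (R/R_☉)² (T/T_☉)⁴ = (20.4)² × (29400/5772)⁴
       = 416.2 × (5.094)⁴ = 416.2 × 673.1 = 2.801×10^5.

2.80×10^5 L_☉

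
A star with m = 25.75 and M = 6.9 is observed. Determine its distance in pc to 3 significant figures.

5.89×10^4 pc

m − M = 5 log₁₀(d/10 pc)
25.75 − (6.9) = 18.85 = 5 log₁₀(d/10)
d = 10 × 10^(18.85/5) = 10 × 10^3.770 = 5.888×10^4 pc.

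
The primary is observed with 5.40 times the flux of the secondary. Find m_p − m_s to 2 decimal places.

m_p − m_s = −2.5 log₁₀(F_p/F_s) = −2.5 log₁₀(5.40) = −2.5 × (0.732) = -1.831.

-1.83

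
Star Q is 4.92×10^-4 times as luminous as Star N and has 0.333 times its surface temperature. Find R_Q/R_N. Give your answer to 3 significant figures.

L ∝ R²T⁴ gives R ∝ √L / T², so
R_Q/R_N = √(4.92×10^-4) / (0.333)² = 0.02218 / 0.1109 = 0.2000.

0.200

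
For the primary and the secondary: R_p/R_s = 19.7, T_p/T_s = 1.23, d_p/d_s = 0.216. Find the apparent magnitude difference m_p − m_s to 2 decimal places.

-10.70

L_p/L_s = (19.7)²(1.23)⁴ = 888.3.
F_p/F_s = (L_p/L_s)/(d_p/d_s)² = 888.3/0.04666 = 1.904×10^4.
m_p − m_s = −2.5 log₁₀(1.904×10^4) = -10.70.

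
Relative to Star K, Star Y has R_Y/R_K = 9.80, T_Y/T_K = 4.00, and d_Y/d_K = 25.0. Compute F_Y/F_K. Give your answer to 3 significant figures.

L_Y/L_K = (R_Y/R_K)²(T_Y/T_K)⁴ = (9.80)² × (4.00)⁴ = 2.459×10^4.
F_Y/F_K = (L_Y/L_K)/(d_Y/d_K)² = 2.459×10^4 / (25.0)² = 39.34.

39.3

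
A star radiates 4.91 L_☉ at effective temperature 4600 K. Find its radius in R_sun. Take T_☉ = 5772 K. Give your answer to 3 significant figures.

3.49 R_sun

R/R_☉ = √(L/L_☉) / (T/T_☉)² = √(4.91) / (0.7970)²
       = 2.216 / 0.6351 = 3.489.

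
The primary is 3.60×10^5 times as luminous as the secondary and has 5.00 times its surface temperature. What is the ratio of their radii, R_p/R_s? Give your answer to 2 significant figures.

24

L ∝ R²T⁴ gives R ∝ √L / T², so
R_p/R_s = √(3.60×10^5) / (5.00)² = 600.0 / 25.00 = 24.00.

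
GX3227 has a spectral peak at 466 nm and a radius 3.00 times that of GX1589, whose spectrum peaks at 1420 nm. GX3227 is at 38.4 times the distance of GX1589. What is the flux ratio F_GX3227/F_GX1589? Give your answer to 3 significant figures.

0.526

Wien's law: T_GX3227/T_GX1589 = λ_GX1589/λ_GX3227 = 1420/466 = 3.047.
L_GX3227/L_GX1589 = (R_GX3227/R_GX1589)²(T_GX3227/T_GX1589)⁴ = (3.00)²(3.047)⁴ = 776.0.
F_GX3227/F_GX1589 = (L_GX3227/L_GX1589)/(d_GX3227/d_GX1589)² = 776.0/(38.4)² = 0.5262.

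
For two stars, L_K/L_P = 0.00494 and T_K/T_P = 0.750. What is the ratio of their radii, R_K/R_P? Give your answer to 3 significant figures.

L ∝ R²T⁴ gives R ∝ √L / T², so
R_K/R_P = √(0.00494) / (0.750)² = 0.07029 / 0.5625 = 0.1250.

0.125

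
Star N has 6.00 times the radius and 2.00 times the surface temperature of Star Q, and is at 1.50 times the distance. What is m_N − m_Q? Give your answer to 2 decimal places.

L_N/L_Q = (6.00)²(2.00)⁴ = 576.0.
F_N/F_Q = (L_N/L_Q)/(d_N/d_Q)² = 576.0/2.250 = 256.0.
m_N − m_Q = −2.5 log₁₀(256.0) = -6.02.

-6.02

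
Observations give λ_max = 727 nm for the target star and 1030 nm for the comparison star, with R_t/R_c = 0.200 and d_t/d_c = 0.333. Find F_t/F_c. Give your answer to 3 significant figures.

Wien's law: T_t/T_c = λ_c/λ_t = 1030/727 = 1.417.
L_t/L_c = (R_t/R_c)²(T_t/T_c)⁴ = (0.200)²(1.417)⁴ = 0.1612.
F_t/F_c = (L_t/L_c)/(d_t/d_c)² = 0.1612/(0.333)² = 1.453.

1.45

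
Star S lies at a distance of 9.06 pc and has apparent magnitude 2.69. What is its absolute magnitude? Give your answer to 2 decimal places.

2.90

M = m − 5 log₁₀(d/10 pc) = 2.69 − 5 log₁₀(9.06/10)
  = 2.69 − 5 × -0.043 = 2.69 − -0.21 = 2.90.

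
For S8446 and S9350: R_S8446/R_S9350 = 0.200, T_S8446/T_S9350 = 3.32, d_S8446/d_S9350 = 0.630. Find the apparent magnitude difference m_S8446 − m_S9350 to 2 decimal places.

L_S8446/L_S9350 = (0.200)²(3.32)⁴ = 4.860.
F_S8446/F_S9350 = (L_S8446/L_S9350)/(d_S8446/d_S9350)² = 4.860/0.3969 = 12.24.
m_S8446 − m_S9350 = −2.5 log₁₀(12.24) = -2.72.

-2.72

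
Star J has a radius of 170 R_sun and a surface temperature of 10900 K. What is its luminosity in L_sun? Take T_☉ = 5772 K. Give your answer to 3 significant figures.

3.68×10^5 L_sun

L/L_☉ = (R/R_☉)² (T/T_☉)⁴ = (170)² × (10900/5772)⁴
       = 2.890×10^4 × (1.888)⁴ = 2.890×10^4 × 12.72 = 3.675×10^5.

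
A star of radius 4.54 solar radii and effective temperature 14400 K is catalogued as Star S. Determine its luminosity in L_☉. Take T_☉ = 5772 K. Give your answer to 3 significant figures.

L/L_☉ = (R/R_☉)² (T/T_☉)⁴ = (4.54)² × (14400/5772)⁴
       = 20.61 × (2.495)⁴ = 20.61 × 38.74 = 798.5.

798 L_☉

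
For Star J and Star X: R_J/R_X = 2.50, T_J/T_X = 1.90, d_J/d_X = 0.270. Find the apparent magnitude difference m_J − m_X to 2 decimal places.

L_J/L_X = (2.50)²(1.90)⁴ = 81.45.
F_J/F_X = (L_J/L_X)/(d_J/d_X)² = 81.45/0.07290 = 1117.
m_J − m_X = −2.5 log₁₀(1117) = -7.62.

-7.62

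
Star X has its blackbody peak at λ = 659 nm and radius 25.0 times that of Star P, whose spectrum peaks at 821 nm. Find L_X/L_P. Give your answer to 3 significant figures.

1.51×10^3

Wien's law gives T ∝ 1/λ_max, so T_X/T_P = λ_P/λ_X = 821/659 = 1.246.
Then L ∝ R²T⁴ gives L_X/L_P = (25.0)² × (1.246)⁴ = 625.0 × 2.409 = 1506.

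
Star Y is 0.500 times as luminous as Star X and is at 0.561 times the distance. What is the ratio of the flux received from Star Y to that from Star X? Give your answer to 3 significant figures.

F = L/(4πd²), so F_Y/F_X = (L_Y/L_X) / (d_Y/d_X)²
= 0.500 / (0.561)² = 0.500 / 0.3147 = 1.589.

1.59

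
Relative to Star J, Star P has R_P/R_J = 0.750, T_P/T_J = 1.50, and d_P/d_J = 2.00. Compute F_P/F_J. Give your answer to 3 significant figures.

L_P/L_J = (R_P/R_J)²(T_P/T_J)⁴ = (0.750)² × (1.50)⁴ = 2.848.
F_P/F_J = (L_P/L_J)/(d_P/d_J)² = 2.848 / (2.00)² = 0.7119.

0.712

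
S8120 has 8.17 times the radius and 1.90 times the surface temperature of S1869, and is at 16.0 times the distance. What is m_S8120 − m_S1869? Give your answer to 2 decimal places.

L_S8120/L_S1869 = (8.17)²(1.90)⁴ = 869.9.
F_S8120/F_S1869 = (L_S8120/L_S1869)/(d_S8120/d_S1869)² = 869.9/256.0 = 3.398.
m_S8120 − m_S1869 = −2.5 log₁₀(3.398) = -1.33.

-1.33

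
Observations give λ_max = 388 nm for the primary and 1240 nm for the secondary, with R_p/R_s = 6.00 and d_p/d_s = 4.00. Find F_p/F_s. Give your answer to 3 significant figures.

Wien's law: T_p/T_s = λ_s/λ_p = 1240/388 = 3.196.
L_p/L_s = (R_p/R_s)²(T_p/T_s)⁴ = (6.00)²(3.196)⁴ = 3755.
F_p/F_s = (L_p/L_s)/(d_p/d_s)² = 3755/(4.00)² = 234.7.

235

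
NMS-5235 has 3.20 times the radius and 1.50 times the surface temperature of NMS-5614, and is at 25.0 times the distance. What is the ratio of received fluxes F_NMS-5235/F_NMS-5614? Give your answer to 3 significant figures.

L_NMS-5235/L_NMS-5614 = (R_NMS-5235/R_NMS-5614)²(T_NMS-5235/T_NMS-5614)⁴ = (3.20)² × (1.50)⁴ = 51.84.
F_NMS-5235/F_NMS-5614 = (L_NMS-5235/L_NMS-5614)/(d_NMS-5235/d_NMS-5614)² = 51.84 / (25.0)² = 0.08294.

0.0829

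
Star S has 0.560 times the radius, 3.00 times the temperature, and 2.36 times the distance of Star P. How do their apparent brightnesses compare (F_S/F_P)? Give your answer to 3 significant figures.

L_S/L_P = (R_S/R_P)²(T_S/T_P)⁴ = (0.560)² × (3.00)⁴ = 25.40.
F_S/F_P = (L_S/L_P)/(d_S/d_P)² = 25.40 / (2.36)² = 4.561.

4.56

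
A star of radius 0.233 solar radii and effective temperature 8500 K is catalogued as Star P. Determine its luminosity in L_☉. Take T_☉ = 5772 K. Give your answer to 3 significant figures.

0.255 L_☉

L/L_☉ = (R/R_☉)² (T/T_☉)⁴ = (0.233)² × (8500/5772)⁴
       = 0.05429 × (1.473)⁴ = 0.05429 × 4.703 = 0.2553.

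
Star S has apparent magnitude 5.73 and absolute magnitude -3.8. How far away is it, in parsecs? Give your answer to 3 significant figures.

805 pc

m − M = 5 log₁₀(d/10 pc)
5.73 − (-3.8) = 9.53 = 5 log₁₀(d/10)
d = 10 × 10^(9.53/5) = 10 × 10^1.906 = 805.4 pc.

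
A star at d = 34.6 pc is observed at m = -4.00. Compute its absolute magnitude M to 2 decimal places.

M = m − 5 log₁₀(d/10 pc) = -4.00 − 5 log₁₀(34.6/10)
  = -4.00 − 5 × 0.539 = -4.00 − 2.70 = -6.70.

-6.70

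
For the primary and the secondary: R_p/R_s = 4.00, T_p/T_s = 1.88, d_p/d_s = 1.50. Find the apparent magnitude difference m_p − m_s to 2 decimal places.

-4.87

L_p/L_s = (4.00)²(1.88)⁴ = 199.9.
F_p/F_s = (L_p/L_s)/(d_p/d_s)² = 199.9/2.250 = 88.83.
m_p − m_s = −2.5 log₁₀(88.83) = -4.87.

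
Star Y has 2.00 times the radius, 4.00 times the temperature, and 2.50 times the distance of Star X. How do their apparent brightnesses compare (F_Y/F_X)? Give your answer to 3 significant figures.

164

L_Y/L_X = (R_Y/R_X)²(T_Y/T_X)⁴ = (2.00)² × (4.00)⁴ = 1024.
F_Y/F_X = (L_Y/L_X)/(d_Y/d_X)² = 1024 / (2.50)² = 163.8.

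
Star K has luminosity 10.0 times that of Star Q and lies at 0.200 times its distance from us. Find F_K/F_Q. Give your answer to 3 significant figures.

250

F = L/(4πd²), so F_K/F_Q = (L_K/L_Q) / (d_K/d_Q)²
= 10.0 / (0.200)² = 10.0 / 0.04000 = 250.0.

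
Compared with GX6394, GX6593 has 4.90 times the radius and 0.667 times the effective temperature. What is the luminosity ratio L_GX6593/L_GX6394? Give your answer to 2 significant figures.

From the Stefan–Boltzmann law, L ∝ R²T⁴, so
L_GX6593/L_GX6394 = (R_GX6593/R_GX6394)² (T_GX6593/T_GX6394)⁴ = (4.90)² × (0.667)⁴ = 24.01 × 0.1979 = 4.752.

4.8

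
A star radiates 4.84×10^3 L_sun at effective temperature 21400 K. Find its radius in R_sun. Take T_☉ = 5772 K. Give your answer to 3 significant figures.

5.06 R_sun

R/R_☉ = √(L/L_☉) / (T/T_☉)² = √(4.84×10^3) / (3.708)²
       = 69.57 / 13.75 = 5.061.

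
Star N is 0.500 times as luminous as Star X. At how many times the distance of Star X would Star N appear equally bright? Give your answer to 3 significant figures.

0.707

Equal flux requires L_N/d_N² = L_X/d_X², so d_N/d_X = √(L_N/L_X)
= √(0.500) = 0.7071.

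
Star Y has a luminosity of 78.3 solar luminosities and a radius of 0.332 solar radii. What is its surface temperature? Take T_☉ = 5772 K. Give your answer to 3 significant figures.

2.98×10^4 K

T/T_☉ = (L/L_☉)^(1/4) / (R/R_☉)^(1/2)
T = 5772 × (78.3)^(1/4) / √(0.332) = 5772 × 2.975 / 0.5762 = 2.980×10^4 K.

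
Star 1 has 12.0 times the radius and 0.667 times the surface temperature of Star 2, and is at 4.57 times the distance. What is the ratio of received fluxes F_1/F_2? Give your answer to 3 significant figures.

1.36

L_1/L_2 = (R_1/R_2)²(T_1/T_2)⁴ = (12.0)² × (0.667)⁴ = 28.50.
F_1/F_2 = (L_1/L_2)/(d_1/d_2)² = 28.50 / (4.57)² = 1.365.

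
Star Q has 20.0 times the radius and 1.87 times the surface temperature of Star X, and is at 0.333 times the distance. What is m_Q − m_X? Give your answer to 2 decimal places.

L_Q/L_X = (20.0)²(1.87)⁴ = 4891.
F_Q/F_X = (L_Q/L_X)/(d_Q/d_X)² = 4891/0.1109 = 4.411×10^4.
m_Q − m_X = −2.5 log₁₀(4.411×10^4) = -11.61.

-11.61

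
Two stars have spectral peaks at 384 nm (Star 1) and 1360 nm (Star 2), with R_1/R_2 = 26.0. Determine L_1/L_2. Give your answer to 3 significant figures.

1.06×10^5

Wien's law gives T ∝ 1/λ_max, so T_1/T_2 = λ_2/λ_1 = 1360/384 = 3.542.
Then L ∝ R²T⁴ gives L_1/L_2 = (26.0)² × (3.542)⁴ = 676.0 × 157.3 = 1.064×10^5.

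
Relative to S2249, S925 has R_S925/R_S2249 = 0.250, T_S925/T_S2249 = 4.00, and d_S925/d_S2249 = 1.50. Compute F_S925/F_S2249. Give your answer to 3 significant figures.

L_S925/L_S2249 = (R_S925/R_S2249)²(T_S925/T_S2249)⁴ = (0.250)² × (4.00)⁴ = 16.00.
F_S925/F_S2249 = (L_S925/L_S2249)/(d_S925/d_S2249)² = 16.00 / (1.50)² = 7.111.

7.11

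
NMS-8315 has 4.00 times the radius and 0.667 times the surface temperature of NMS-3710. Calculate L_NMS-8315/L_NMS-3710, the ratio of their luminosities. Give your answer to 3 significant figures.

3.17

From the Stefan–Boltzmann law, L ∝ R²T⁴, so
L_NMS-8315/L_NMS-3710 = (R_NMS-8315/R_NMS-3710)² (T_NMS-8315/T_NMS-3710)⁴ = (4.00)² × (0.667)⁴ = 16.00 × 0.1979 = 3.167.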